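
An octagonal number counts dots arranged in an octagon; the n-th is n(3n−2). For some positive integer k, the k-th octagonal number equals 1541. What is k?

Set n(3n−2) = 1541, giving 3n² − 2n − 1541 = 0.
The discriminant is 4 + 12·1541 = 18496, and √18496 = 136.
So n = (2 + 136) / 6 = 138/6 = 23.

23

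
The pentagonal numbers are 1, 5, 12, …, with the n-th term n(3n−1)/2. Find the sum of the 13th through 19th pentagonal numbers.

2674

Σ i(3i−1)/2 = (3Σi² − Σi) / 2 over i = 13..19.
Σi = 190 − 78 = 112 and Σi² = 2470 − 650 = 1820.
(3·1820 − 1·112) / 2 = 5348/2 = 2674.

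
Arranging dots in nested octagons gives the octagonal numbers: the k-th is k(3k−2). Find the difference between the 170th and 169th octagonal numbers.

Consecutive octagonal numbers differ by 6n − 5: here 6·170 − 5 = 1015.

1015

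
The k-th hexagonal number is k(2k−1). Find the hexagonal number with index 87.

The 87th hexagonal number is n(2n−1) with n = 87.
87·(2·87 − 1) = 87·173 = 15051.

15051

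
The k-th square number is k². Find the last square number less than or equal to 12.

9

Solve n² ≤ 12 for integer n.
n = 3 gives 9 ≤ 12, while n = 4 gives 16 > 12; so the answer is 9.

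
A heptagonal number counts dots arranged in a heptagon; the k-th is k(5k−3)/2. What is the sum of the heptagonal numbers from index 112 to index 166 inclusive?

Σ i(5i−3)/2 = (5Σi² − 3Σi) / 2 over i = 112..166.
Σi = 13861 − 6216 = 7645 and Σi² = 1538571 − 462056 = 1076515.
(5·1076515 − 3·7645) / 2 = 5359640/2 = 2679820.

2679820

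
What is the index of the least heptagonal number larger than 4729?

Solve n(5n−3)/2 > 4729 for integer n.
The largest n with value ≤ 4729 is 43 (since 4558 ≤ 4729 < 4774), so the first above is n = 44, value 4774.

44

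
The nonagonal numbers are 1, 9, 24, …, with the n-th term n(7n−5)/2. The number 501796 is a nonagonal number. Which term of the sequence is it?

Set n(7n−5)/2 = 501796, giving 7n² − 5n − 1003592 = 0.
The discriminant is 25 + 56·501796 = 28100601, and √28100601 = 5301.
So n = (5 + 5301) / 14 = 5306/14 = 379.
Check: 379·(7·379 − 5)/2 = 501796. ✓

379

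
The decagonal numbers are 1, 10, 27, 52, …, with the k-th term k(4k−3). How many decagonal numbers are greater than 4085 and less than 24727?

The n-th decagonal number is n(4n−3).
Smallest index with value > 4085: n = 33 (giving 4257).
Largest index with value < 24727: n = 78 (giving 24102).
Indices 33 through 78: 46 terms.

46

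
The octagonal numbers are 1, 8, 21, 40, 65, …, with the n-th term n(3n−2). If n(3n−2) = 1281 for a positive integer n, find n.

21

Set n(3n−2) = 1281, giving 3n² − 2n − 1281 = 0.
The discriminant is 4 + 12·1281 = 15376, and √15376 = 124.
So n = (2 + 124) / 6 = 126/6 = 21.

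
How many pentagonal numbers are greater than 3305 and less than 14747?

The n-th pentagonal number is n(3n−1)/2.
Smallest index with value > 3305: n = 48 (giving 3432).
Largest index with value < 14747: n = 99 (giving 14652).
Indices 48 through 99: 52 terms.

52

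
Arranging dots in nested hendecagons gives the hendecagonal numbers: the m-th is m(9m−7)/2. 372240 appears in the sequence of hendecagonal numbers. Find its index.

Set n(9n−7)/2 = 372240, giving 9n² − 7n − 744480 = 0.
So n = (7 + 5177) / 18 = 5184/18 = 288.
Check: 288·(9·288 − 7)/2 = 372240. ✓

288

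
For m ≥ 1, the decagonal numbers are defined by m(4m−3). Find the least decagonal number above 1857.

1870

Solve n(4n−3) > 1857 for integer n.
The largest n with value ≤ 1857 is 21 (since 1701 ≤ 1857 < 1870), so the first above is n = 22, value 1870.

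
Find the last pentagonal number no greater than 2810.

2752

Solve n(3n−1)/2 ≤ 2810 for integer n.
n = 43 gives 2752 ≤ 2810, while n = 44 gives 2882 > 2810; so the answer is 2752.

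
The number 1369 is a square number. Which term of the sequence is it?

We need n² = 1369, so n = √1369 = 37.

37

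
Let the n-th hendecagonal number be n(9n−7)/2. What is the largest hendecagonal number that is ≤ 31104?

Solve n(9n−7)/2 ≤ 31104 for integer n.
n = 83 gives 30710 ≤ 31104, while n = 84 gives 31458 > 31104; so the answer is 30710.

30710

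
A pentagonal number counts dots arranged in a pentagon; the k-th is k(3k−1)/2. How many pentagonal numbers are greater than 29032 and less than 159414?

The n-th pentagonal number is n(3n−1)/2.
Smallest index with value > 29032: n = 140 (giving 29330).
Largest index with value < 159414: n = 326 (giving 159251).
Indices 140 through 326: 187 terms.

187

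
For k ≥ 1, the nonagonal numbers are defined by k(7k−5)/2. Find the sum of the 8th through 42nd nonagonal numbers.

Σ i(7i−5)/2 = (7Σi² − 5Σi) / 2 over i = 8..42.
Σi = 903 − 28 = 875 and Σi² = 25585 − 140 = 25445.
(7·25445 − 5·875) / 2 = 173740/2 = 86870.

86870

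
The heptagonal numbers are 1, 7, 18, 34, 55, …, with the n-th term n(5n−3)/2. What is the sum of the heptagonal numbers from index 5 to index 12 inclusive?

1448

Σ i(5i−3)/2 = (5Σi² − 3Σi) / 2 over i = 5..12.
Σi = 78 − 10 = 68 and Σi² = 650 − 30 = 620.
(5·620 − 3·68) / 2 = 2896/2 = 1448.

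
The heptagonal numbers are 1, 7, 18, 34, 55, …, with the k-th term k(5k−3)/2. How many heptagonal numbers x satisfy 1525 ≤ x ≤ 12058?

The n-th heptagonal number is n(5n−3)/2.
Smallest index with value ≥ 1525: n = 25 (giving 1525).
Largest index with value ≤ 12058: n = 69 (giving 11799).
Indices 25 through 69: 45 terms.

45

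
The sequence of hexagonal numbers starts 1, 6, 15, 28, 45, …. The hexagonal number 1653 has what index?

29

Set n(2n−1) = 1653, giving 2n² − n − 1653 = 0.
So n = (1 + 115) / 4 = 116/4 = 29.
Check: 29·(2·29 − 1) = 1653. ✓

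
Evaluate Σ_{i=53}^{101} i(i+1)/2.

152047

Σ i(i+1)/2 = (Σi² + Σi) / 2 over i = 53..101.
Σi = 5151 − 1378 = 3773 and Σi² = 348551 − 48230 = 300321.
(1·300321 + 1·3773) / 2 = 304094/2 = 152047.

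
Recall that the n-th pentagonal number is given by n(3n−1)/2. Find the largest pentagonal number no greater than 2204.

2147

Solve n(3n−1)/2 ≤ 2204 for integer n.
n = 38 gives 2147 ≤ 2204, while n = 39 gives 2262 > 2204; so the answer is 2147.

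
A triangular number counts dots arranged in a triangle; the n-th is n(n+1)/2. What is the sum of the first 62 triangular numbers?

Σ i(i+1)/2 = (Σi² + Σi) / 2 over i = 1..62.
Σi = 1953 and Σi² = 81375.
(1·81375 + 1·1953) / 2 = 83328/2 = 41664.

41664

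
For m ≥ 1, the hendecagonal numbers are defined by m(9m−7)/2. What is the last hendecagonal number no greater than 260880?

Solve n(9n−7)/2 ≤ 260880 for integer n.
n = 241 gives 260521 ≤ 260880, while n = 242 gives 262691 > 260880; so the answer is 260521.

260521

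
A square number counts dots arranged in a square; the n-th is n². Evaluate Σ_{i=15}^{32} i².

10425

Σ_{i=15}^{32} i² = 11440 − 1015 = 10425.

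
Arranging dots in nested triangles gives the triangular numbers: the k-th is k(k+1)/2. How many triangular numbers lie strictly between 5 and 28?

The n-th triangular number is n(n+1)/2.
Smallest index with value > 5: n = 3 (giving 6).
Largest index with value < 28: n = 6 (giving 21).
Indices 3 through 6: 4 terms.

4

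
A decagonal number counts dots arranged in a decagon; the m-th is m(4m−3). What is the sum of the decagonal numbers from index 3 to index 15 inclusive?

Σ i(4i−3) = 4Σi² − 3Σi over i = 3..15.
Σi = 120 − 3 = 117 and Σi² = 1240 − 5 = 1235.
4·1235 − 3·117 = 4589.

4589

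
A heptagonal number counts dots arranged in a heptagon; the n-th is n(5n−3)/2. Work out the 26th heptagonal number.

1651

26·(5·26 − 3)/2 = 26·127/2 = 1651.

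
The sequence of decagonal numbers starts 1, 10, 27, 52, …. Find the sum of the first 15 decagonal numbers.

4600

Σ i(4i−3) = 4Σi² − 3Σi over i = 1..15.
Σi = 120 and Σi² = 1240.
4·1240 − 3·120 = 4600.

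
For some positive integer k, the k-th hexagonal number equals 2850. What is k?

38

Set n(2n−1) = 2850, giving 2n² − n − 2850 = 0.
So n = (1 + 151) / 4 = 152/4 = 38.
Check: 38·(2·38 − 1) = 2850. ✓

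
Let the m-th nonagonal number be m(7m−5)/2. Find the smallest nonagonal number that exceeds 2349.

Solve n(7n−5)/2 > 2349 for integer n.
The largest n with value ≤ 2349 is 26 (since 2301 ≤ 2349 < 2484), so the first above is n = 27, value 2484.

2484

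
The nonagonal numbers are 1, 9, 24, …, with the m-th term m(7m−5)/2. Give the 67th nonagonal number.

15544

67·(7·67 − 5)/2 = 67·464/2 = 67·232 = 15544.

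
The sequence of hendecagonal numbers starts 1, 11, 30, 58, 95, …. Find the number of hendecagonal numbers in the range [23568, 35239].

16

The n-th hendecagonal number is n(9n−7)/2.
Smallest index with value ≥ 23568: n = 73 (giving 23725).
Largest index with value ≤ 35239: n = 88 (giving 34540).
Indices 73 through 88: 16 terms.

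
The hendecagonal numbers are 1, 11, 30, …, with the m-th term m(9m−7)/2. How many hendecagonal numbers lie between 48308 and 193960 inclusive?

105

The n-th hendecagonal number is n(9n−7)/2.
Smallest index with value ≥ 48308: n = 104 (giving 48308).
Largest index with value ≤ 193960: n = 208 (giving 193960).
Indices 104 through 208: 105 terms.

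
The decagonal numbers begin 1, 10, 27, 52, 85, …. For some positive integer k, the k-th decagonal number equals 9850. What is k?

50

Set n(4n−3) = 9850, giving 4n² − 3n − 9850 = 0.
The discriminant is 9 + 16·9850 = 157609, and √157609 = 397.
So n = (3 + 397) / 8 = 400/8 = 50.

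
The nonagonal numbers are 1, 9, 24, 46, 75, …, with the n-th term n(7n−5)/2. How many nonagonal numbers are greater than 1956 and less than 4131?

10

The n-th nonagonal number is n(7n−5)/2.
Smallest index with value > 1956: n = 25 (giving 2125).
Largest index with value < 4131: n = 34 (giving 3961).
Indices 25 through 34: 10 terms.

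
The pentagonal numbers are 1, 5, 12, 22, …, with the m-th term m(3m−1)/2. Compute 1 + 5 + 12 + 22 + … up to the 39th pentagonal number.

30420

Σ i(3i−1)/2 = (3Σi² − Σi) / 2 over i = 1..39.
Σi = 780 and Σi² = 20540.
(3·20540 − 1·780) / 2 = 60840/2 = 30420.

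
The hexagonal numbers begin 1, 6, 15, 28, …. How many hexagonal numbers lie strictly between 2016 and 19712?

67

The n-th hexagonal number is n(2n−1).
Smallest index with value > 2016: n = 33 (giving 2145).
Largest index with value < 19712: n = 99 (giving 19503).
Indices 33 through 99: 67 terms.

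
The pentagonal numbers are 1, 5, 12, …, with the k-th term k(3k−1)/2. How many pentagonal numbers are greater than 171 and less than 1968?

The n-th pentagonal number is n(3n−1)/2.
Smallest index with value > 171: n = 11 (giving 176).
Largest index with value < 1968: n = 36 (giving 1926).
Indices 11 through 36: 26 terms.

26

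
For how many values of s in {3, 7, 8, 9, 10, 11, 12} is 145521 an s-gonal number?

1

s = 3: P(3, 538) = 144991 and P(3, 539) = 145530; 145521 is not s-gonal.
s = 7: P(7, 241) = 144841 and P(7, 242) = 146047; 145521 is not s-gonal.
s = 8: P(8, 220) = 144760 and P(8, 221) = 146081; 145521 is not s-gonal.
s = 9: P(9, 204) = 145146 and P(9, 205) = 146575; 145521 is not s-gonal.
s = 10: P(10, 191) = 145351 and P(10, 192) = 146880; 145521 is not s-gonal.
s = 11: P(11, 180) = 145170 and P(11, 181) = 146791; 145521 is not s-gonal.
s = 12: P(12, 171) = 145521. ✓
Hits: s ∈ {12} → 1.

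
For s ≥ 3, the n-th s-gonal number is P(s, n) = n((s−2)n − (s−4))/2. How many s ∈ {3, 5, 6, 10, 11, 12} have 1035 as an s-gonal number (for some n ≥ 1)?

s = 3: P(3, 45) = 1035. ✓
s = 5: P(5, 26) = 1001 and P(5, 27) = 1080; 1035 is not s-gonal.
s = 6: P(6, 23) = 1035. ✓
s = 10: P(10, 16) = 976 and P(10, 17) = 1105; 1035 is not s-gonal.
s = 11: P(11, 15) = 960 and P(11, 16) = 1096; 1035 is not s-gonal.
s = 12: P(12, 14) = 924 and P(12, 15) = 1065; 1035 is not s-gonal.
Hits: s ∈ {3, 6} → 2.

2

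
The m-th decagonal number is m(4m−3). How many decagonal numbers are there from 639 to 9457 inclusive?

36

The n-th decagonal number is n(4n−3).
Smallest index with value ≥ 639: n = 14 (giving 742).
Largest index with value ≤ 9457: n = 49 (giving 9457).
Indices 14 through 49: 36 terms.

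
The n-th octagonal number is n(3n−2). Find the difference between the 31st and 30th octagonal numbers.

181

Consecutive octagonal numbers differ by 6n − 5: here 6·31 − 5 = 181.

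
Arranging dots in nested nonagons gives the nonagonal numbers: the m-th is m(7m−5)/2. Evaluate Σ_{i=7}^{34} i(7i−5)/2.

Σ i(7i−5)/2 = (7Σi² − 5Σi) / 2 over i = 7..34.
Σi = 595 − 21 = 574 and Σi² = 13685 − 91 = 13594.
(7·13594 − 5·574) / 2 = 92288/2 = 46144.

46144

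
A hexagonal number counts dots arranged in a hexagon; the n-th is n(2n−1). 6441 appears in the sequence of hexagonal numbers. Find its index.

Set n(2n−1) = 6441, giving 2n² − n − 6441 = 0.
So n = (1 + 227) / 4 = 228/4 = 57.

57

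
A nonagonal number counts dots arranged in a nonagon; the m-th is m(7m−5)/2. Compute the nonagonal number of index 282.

The 282nd nonagonal number is n(7n−5)/2 with n = 282.
282·(7·282 − 5)/2 = 282·1969/2 = 277629.

277629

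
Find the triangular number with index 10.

The 10th triangular number is n(n+1)/2 with n = 10.
10·11/2 = 110/2 = 55.

55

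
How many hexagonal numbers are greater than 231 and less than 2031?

The n-th hexagonal number is n(2n−1).
Smallest index with value > 231: n = 12 (giving 276).
Largest index with value < 2031: n = 32 (giving 2016).
Indices 12 through 32: 21 terms.

21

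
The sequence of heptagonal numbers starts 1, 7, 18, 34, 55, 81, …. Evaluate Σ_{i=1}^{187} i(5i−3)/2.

5466758

Σ i(5i−3)/2 = (5Σi² − 3Σi) / 2 over i = 1..187.
Σi = 17578 and Σi² = 2197250.
(5·2197250 − 3·17578) / 2 = 10933516/2 = 5466758.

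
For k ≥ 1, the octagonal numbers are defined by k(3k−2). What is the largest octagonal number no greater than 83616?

Solve n(3n−2) ≤ 83616 for integer n.
n = 167 gives 83333 ≤ 83616, while n = 168 gives 84336 > 83616; so the answer is 83333.

83333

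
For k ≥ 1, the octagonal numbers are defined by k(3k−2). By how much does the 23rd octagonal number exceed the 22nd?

Consecutive octagonal numbers differ by 6n − 5: here 6·23 − 5 = 133.

133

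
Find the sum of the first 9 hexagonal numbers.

525

Σ i(2i−1) = 2Σi² − Σi over i = 1..9.
Σi = 45 and Σi² = 285.
2·285 − 1·45 = 525.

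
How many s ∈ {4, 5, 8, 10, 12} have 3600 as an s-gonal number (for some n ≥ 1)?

1

s = 4: P(4, 60) = 3600. ✓
s = 5: P(5, 49) = 3577 and P(5, 50) = 3725; 3600 is not s-gonal.
s = 8: P(8, 34) = 3400 and P(8, 35) = 3605; 3600 is not s-gonal.
s = 10: P(10, 30) = 3510 and P(10, 31) = 3751; 3600 is not s-gonal.
s = 12: P(12, 27) = 3537 and P(12, 28) = 3808; 3600 is not s-gonal.
Hits: s ∈ {4} → 1.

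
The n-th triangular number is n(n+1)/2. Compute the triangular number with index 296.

43956

The 296th triangular number is n(n+1)/2 with n = 296.
296·297/2 = 87912/2 = 43956.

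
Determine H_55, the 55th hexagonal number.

5995

55·(2·55 − 1) = 55·109 = 5995.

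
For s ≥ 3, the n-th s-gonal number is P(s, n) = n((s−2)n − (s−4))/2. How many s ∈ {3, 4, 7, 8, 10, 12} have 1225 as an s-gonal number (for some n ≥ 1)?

s = 3: P(3, 49) = 1225. ✓
s = 4: P(4, 35) = 1225. ✓
s = 7: P(7, 22) = 1177 and P(7, 23) = 1288; 1225 is not s-gonal.
s = 8: P(8, 20) = 1160 and P(8, 21) = 1281; 1225 is not s-gonal.
s = 10: P(10, 17) = 1105 and P(10, 18) = 1242; 1225 is not s-gonal.
s = 12: P(12, 16) = 1216 and P(12, 17) = 1377; 1225 is not s-gonal.
Hits: s ∈ {3, 4} → 2.

2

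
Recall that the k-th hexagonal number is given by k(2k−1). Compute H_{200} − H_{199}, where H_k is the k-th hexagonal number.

797

Consecutive hexagonal numbers differ by 4n − 3: here 4·200 − 3 = 797.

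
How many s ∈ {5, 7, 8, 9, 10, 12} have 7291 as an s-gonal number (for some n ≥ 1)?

1

s = 5: P(5, 69) = 7107 and P(5, 70) = 7315; 7291 is not s-gonal.
s = 7: P(7, 54) = 7209 and P(7, 55) = 7480; 7291 is not s-gonal.
s = 8: P(8, 49) = 7105 and P(8, 50) = 7400; 7291 is not s-gonal.
s = 9: P(9, 46) = 7291. ✓
s = 10: P(10, 43) = 7267 and P(10, 44) = 7612; 7291 is not s-gonal.
s = 12: P(12, 38) = 7068 and P(12, 39) = 7449; 7291 is not s-gonal.
Hits: s ∈ {9} → 1.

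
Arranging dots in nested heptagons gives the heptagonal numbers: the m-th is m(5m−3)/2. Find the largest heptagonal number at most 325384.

325261

Solve n(5n−3)/2 ≤ 325384 for integer n.
n = 361 gives 325261 ≤ 325384, while n = 362 gives 327067 > 325384; so the answer is 325261.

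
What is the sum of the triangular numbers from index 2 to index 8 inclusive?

Σ i(i+1)/2 = (Σi² + Σi) / 2 over i = 2..8.
Σi = 36 − 1 = 35 and Σi² = 204 − 1 = 203.
(1·203 + 1·35) / 2 = 238/2 = 119.

119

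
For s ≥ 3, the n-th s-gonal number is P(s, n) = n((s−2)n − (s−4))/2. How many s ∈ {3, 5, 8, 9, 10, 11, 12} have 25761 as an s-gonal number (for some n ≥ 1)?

1

s = 3: P(3, 226) = 25651 and P(3, 227) = 25878; 25761 is not s-gonal.
s = 5: P(5, 131) = 25676 and P(5, 132) = 26070; 25761 is not s-gonal.
s = 8: P(8, 93) = 25761. ✓
s = 9: P(9, 86) = 25671 and P(9, 87) = 26274; 25761 is not s-gonal.
s = 10: P(10, 80) = 25360 and P(10, 81) = 26001; 25761 is not s-gonal.
s = 11: P(11, 76) = 25726 and P(11, 77) = 26411; 25761 is not s-gonal.
s = 12: P(12, 72) = 25632 and P(12, 73) = 26353; 25761 is not s-gonal.
Hits: s ∈ {8} → 1.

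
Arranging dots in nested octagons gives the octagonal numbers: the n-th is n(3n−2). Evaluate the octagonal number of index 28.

The 28th octagonal number is n(3n−2) with n = 28.
28·(3·28 − 2) = 28·82 = 2296.

2296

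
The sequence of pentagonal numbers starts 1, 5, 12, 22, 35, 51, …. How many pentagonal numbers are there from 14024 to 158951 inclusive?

229

The n-th pentagonal number is n(3n−1)/2.
Smallest index with value ≥ 14024: n = 97 (giving 14065).
Largest index with value ≤ 158951: n = 325 (giving 158275).
Indices 97 through 325: 229 terms.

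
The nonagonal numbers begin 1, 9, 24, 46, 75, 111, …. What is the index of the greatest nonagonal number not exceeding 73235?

Solve n(7n−5)/2 ≤ 73235 for integer n.
n = 145 gives 73225 ≤ 73235, while n = 146 gives 74241 > 73235; so the answer is index 145.

145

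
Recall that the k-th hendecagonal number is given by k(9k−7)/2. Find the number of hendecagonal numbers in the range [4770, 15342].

The n-th hendecagonal number is n(9n−7)/2.
Smallest index with value ≥ 4770: n = 33 (giving 4785).
Largest index with value ≤ 15342: n = 58 (giving 14935).
Indices 33 through 58: 26 terms.

26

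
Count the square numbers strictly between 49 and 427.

The n-th square number is n².
Smallest index with value > 49: n = 8 (giving 64).
Largest index with value < 427: n = 20 (giving 400).
Indices 8 through 20: 13 terms.

13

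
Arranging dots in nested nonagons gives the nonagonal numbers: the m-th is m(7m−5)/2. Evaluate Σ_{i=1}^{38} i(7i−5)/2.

64714

Σ i(7i−5)/2 = (7Σi² − 5Σi) / 2 over i = 1..38.
Σi = 741 and Σi² = 19019.
(7·19019 − 5·741) / 2 = 129428/2 = 64714.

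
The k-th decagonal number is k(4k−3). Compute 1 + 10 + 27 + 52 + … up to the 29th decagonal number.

32915

Σ i(4i−3) = 4Σi² − 3Σi over i = 1..29.
Σi = 435 and Σi² = 8555.
4·8555 − 3·435 = 32915.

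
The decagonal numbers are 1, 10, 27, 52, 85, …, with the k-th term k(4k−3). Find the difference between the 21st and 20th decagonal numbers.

Consecutive decagonal numbers differ by 8n − 7: here 8·21 − 7 = 161.

161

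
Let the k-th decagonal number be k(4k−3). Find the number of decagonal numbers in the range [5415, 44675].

69

The n-th decagonal number is n(4n−3).
Smallest index with value ≥ 5415: n = 38 (giving 5662).
Largest index with value ≤ 44675: n = 106 (giving 44626).
Indices 38 through 106: 69 terms.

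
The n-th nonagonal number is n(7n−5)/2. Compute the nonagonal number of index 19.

1216

The 19th nonagonal number is n(7n−5)/2 with n = 19.
19·(7·19 − 5)/2 = 19·128/2 = 19·64 = 1216.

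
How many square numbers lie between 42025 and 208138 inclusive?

252

The n-th square number is n².
Smallest index with value ≥ 42025: n = 205 (giving 42025).
Largest index with value ≤ 208138: n = 456 (giving 207936).
Indices 205 through 456: 252 terms.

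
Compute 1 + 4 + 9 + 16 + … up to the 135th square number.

829260

Σ_{i=1}^{135} i² = 135·136·271/6 = 829260.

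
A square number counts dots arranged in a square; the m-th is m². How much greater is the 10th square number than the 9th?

n² − (n−1)² = 2n − 1, so 10² − 9² = 2·10 − 1 = 19.

19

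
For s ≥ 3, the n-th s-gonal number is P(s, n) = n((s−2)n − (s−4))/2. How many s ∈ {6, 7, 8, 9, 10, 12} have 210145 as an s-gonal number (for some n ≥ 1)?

1

s = 6: P(6, 324) = 209628 and P(6, 325) = 210925; 210145 is not s-gonal.
s = 7: P(7, 290) = 209815 and P(7, 291) = 211266; 210145 is not s-gonal.
s = 8: P(8, 265) = 210145. ✓
s = 9: P(9, 245) = 209475 and P(9, 246) = 211191; 210145 is not s-gonal.
s = 10: P(10, 229) = 209077 and P(10, 230) = 210910; 210145 is not s-gonal.
s = 12: P(12, 205) = 209305 and P(12, 206) = 211356; 210145 is not s-gonal.
Hits: s ∈ {8} → 1.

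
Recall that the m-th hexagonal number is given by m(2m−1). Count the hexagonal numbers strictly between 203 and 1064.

13

The n-th hexagonal number is n(2n−1).
Smallest index with value > 203: n = 11 (giving 231).
Largest index with value < 1064: n = 23 (giving 1035).
Indices 11 through 23: 13 terms.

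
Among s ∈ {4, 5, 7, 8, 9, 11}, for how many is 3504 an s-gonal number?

1

s = 4: P(4, 59) = 3481 and P(4, 60) = 3600; 3504 is not s-gonal.
s = 5: P(5, 48) = 3432 and P(5, 49) = 3577; 3504 is not s-gonal.
s = 7: P(7, 37) = 3367 and P(7, 38) = 3553; 3504 is not s-gonal.
s = 8: P(8, 34) = 3400 and P(8, 35) = 3605; 3504 is not s-gonal.
s = 9: P(9, 32) = 3504. ✓
s = 11: P(11, 28) = 3430 and P(11, 29) = 3683; 3504 is not s-gonal.
Hits: s ∈ {9} → 1.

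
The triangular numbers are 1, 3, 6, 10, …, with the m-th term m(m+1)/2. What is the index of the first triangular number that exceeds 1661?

58

Solve n(n+1)/2 > 1661 for integer n.
The largest n with value ≤ 1661 is 57 (since 1653 ≤ 1661 < 1711), so the first above is n = 58, value 1711.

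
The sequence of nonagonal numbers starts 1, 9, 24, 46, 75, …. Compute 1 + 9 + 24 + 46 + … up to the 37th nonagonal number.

Σ i(7i−5)/2 = (7Σi² − 5Σi) / 2 over i = 1..37.
Σi = 703 and Σi² = 17575.
(7·17575 − 5·703) / 2 = 119510/2 = 59755.

59755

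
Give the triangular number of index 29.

29·30/2 = 870/2 = 435.

435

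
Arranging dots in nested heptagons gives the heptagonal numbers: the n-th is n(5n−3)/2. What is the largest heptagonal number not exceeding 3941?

3940

Solve n(5n−3)/2 ≤ 3941 for integer n.
n = 40 gives 3940 ≤ 3941, while n = 41 gives 4141 > 3941; so the answer is 3940.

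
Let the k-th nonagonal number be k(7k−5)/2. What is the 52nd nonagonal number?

The 52nd nonagonal number is n(7n−5)/2 with n = 52.
52·(7·52 − 5)/2 = 52·359/2 = 9334.

9334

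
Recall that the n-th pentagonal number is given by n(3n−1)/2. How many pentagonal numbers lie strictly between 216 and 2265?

The n-th pentagonal number is n(3n−1)/2.
Smallest index with value > 216: n = 13 (giving 247).
Largest index with value < 2265: n = 39 (giving 2262).
Indices 13 through 39: 27 terms.

27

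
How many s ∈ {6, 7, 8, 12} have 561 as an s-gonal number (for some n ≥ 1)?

2

s = 6: P(6, 17) = 561. ✓
s = 7: P(7, 15) = 540 and P(7, 16) = 616; 561 is not s-gonal.
s = 8: P(8, 14) = 560 and P(8, 15) = 645; 561 is not s-gonal.
s = 12: P(12, 11) = 561. ✓
Hits: s ∈ {6, 12} → 2.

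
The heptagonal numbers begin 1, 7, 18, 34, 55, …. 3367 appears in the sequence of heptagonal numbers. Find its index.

37

Set n(5n−3)/2 = 3367, giving 5n² − 3n − 6734 = 0.
The discriminant is 9 + 40·3367 = 134689, and √134689 = 367.
So n = (3 + 367) / 10 = 370/10 = 37.
Check: 37·(5·37 − 3)/2 = 3367. ✓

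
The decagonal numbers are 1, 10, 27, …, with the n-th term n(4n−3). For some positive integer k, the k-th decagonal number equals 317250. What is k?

282

Set n(4n−3) = 317250, giving 4n² − 3n − 317250 = 0.
The discriminant is 9 + 16·317250 = 5076009, and √5076009 = 2253.
So n = (3 + 2253) / 8 = 2256/8 = 282.
Check: 282·(4·282 − 3) = 317250. ✓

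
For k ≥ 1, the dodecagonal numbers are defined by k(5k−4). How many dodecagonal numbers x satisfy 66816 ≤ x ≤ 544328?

The n-th dodecagonal number is n(5n−4).
Smallest index with value ≥ 66816: n = 116 (giving 66816).
Largest index with value ≤ 544328: n = 330 (giving 543180).
Indices 116 through 330: 215 terms.

215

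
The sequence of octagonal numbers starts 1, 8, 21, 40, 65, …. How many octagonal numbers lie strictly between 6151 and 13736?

The n-th octagonal number is n(3n−2).
Smallest index with value > 6151: n = 46 (giving 6256).
Largest index with value < 13736: n = 67 (giving 13333).
Indices 46 through 67: 22 terms.

22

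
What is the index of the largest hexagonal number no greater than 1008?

Solve n(2n−1) ≤ 1008 for integer n.
n = 22 gives 946 ≤ 1008, while n = 23 gives 1035 > 1008; so the answer is index 22.

22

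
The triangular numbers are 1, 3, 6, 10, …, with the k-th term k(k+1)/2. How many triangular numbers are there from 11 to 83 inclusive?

The n-th triangular number is n(n+1)/2.
Smallest index with value ≥ 11: n = 5 (giving 15).
Largest index with value ≤ 83: n = 12 (giving 78).
Indices 5 through 12: 8 terms.

8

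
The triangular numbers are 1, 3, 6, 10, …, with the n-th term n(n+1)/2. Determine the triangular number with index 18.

171

The 18th triangular number is n(n+1)/2 with n = 18.
18·19/2 = 342/2 = 171.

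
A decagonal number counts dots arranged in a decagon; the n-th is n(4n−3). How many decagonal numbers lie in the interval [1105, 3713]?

The n-th decagonal number is n(4n−3).
Smallest index with value ≥ 1105: n = 17 (giving 1105).
Largest index with value ≤ 3713: n = 30 (giving 3510).
Indices 17 through 30: 14 terms.

14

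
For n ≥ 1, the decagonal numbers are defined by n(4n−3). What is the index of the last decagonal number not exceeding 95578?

154

Solve n(4n−3) ≤ 95578 for integer n.
n = 154 gives 94402 ≤ 95578, while n = 155 gives 95635 > 95578; so the answer is index 154.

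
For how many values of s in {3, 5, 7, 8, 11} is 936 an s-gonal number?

s = 3: P(3, 42) = 903 and P(3, 43) = 946; 936 is not s-gonal.
s = 5: P(5, 25) = 925 and P(5, 26) = 1001; 936 is not s-gonal.
s = 7: P(7, 19) = 874 and P(7, 20) = 970; 936 is not s-gonal.
s = 8: P(8, 18) = 936. ✓
s = 11: P(11, 14) = 833 and P(11, 15) = 960; 936 is not s-gonal.
Hits: s ∈ {8} → 1.

1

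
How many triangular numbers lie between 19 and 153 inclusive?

The n-th triangular number is n(n+1)/2.
Smallest index with value ≥ 19: n = 6 (giving 21).
Largest index with value ≤ 153: n = 17 (giving 153).
Indices 6 through 17: 12 terms.

12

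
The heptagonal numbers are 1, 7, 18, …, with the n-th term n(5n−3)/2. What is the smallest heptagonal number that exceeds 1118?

1177

Solve n(5n−3)/2 > 1118 for integer n.
The largest n with value ≤ 1118 is 21 (since 1071 ≤ 1118 < 1177), so the first above is n = 22, value 1177.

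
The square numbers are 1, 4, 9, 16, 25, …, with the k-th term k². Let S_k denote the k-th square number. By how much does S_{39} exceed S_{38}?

77

n² − (n−1)² = 2n − 1, so 39² − 38² = 2·39 − 1 = 77.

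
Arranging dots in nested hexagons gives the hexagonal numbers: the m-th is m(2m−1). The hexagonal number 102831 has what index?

Set n(2n−1) = 102831, giving 2n² − n − 102831 = 0.
So n = (1 + 907) / 4 = 908/4 = 227.

227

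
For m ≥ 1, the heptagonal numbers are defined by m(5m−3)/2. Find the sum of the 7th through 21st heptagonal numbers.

7735

Σ i(5i−3)/2 = (5Σi² − 3Σi) / 2 over i = 7..21.
Σi = 231 − 21 = 210 and Σi² = 3311 − 91 = 3220.
(5·3220 − 3·210) / 2 = 15470/2 = 7735.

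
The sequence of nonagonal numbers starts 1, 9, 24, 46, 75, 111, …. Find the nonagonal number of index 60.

12450

The 60th nonagonal number is n(7n−5)/2 with n = 60.
60·(7·60 − 5)/2 = 60·415/2 = 12450.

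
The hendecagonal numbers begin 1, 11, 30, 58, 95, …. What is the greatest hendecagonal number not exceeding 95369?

Solve n(9n−7)/2 ≤ 95369 for integer n.
n = 145 gives 94105 ≤ 95369, while n = 146 gives 95411 > 95369; so the answer is 94105.

94105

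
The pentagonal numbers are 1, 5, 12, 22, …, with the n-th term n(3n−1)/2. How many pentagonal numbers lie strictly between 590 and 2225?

18

The n-th pentagonal number is n(3n−1)/2.
Smallest index with value > 590: n = 21 (giving 651).
Largest index with value < 2225: n = 38 (giving 2147).
Indices 21 through 38: 18 terms.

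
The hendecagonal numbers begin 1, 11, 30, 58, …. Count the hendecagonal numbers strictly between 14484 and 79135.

The n-th hendecagonal number is n(9n−7)/2.
Smallest index with value > 14484: n = 58 (giving 14935).
Largest index with value < 79135: n = 132 (giving 77946).
Indices 58 through 132: 75 terms.

75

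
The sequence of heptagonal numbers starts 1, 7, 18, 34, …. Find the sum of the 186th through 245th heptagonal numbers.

Σ i(5i−3)/2 = (5Σi² − 3Σi) / 2 over i = 186..245.
Σi = 30135 − 17205 = 12930 and Σi² = 4932095 − 2127685 = 2804410.
(5·2804410 − 3·12930) / 2 = 13983260/2 = 6991630.

6991630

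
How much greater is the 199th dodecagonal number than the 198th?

1981

Consecutive dodecagonal numbers differ by 10n − 9: here 10·199 − 9 = 1981.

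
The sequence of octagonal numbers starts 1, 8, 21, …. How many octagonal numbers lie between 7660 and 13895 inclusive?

18

The n-th octagonal number is n(3n−2).
Smallest index with value ≥ 7660: n = 51 (giving 7701).
Largest index with value ≤ 13895: n = 68 (giving 13736).
Indices 51 through 68: 18 terms.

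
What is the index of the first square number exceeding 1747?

42

Solve n² > 1747 for integer n.
The largest n with value ≤ 1747 is 41 (since 1681 ≤ 1747 < 1764), so the first above is n = 42, value 1764.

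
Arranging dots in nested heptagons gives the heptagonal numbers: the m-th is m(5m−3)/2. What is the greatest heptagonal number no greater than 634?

616

Solve n(5n−3)/2 ≤ 634 for integer n.
n = 16 gives 616 ≤ 634, while n = 17 gives 697 > 634; so the answer is 616.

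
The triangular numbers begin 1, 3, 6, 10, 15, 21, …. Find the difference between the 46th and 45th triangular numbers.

46

Consecutive triangular numbers differ by n: T_{46} − T_{45} = 46.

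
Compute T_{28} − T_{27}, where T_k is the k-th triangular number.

28

Consecutive triangular numbers differ by n: T_{28} − T_{27} = 28.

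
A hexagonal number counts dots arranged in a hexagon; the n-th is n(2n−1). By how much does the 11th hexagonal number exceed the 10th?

Consecutive hexagonal numbers differ by 4n − 3: here 4·11 − 3 = 41.

41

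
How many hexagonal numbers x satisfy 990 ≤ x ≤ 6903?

The n-th hexagonal number is n(2n−1).
Smallest index with value ≥ 990: n = 23 (giving 1035).
Largest index with value ≤ 6903: n = 59 (giving 6903).
Indices 23 through 59: 37 terms.

37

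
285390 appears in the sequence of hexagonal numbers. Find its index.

378

Set n(2n−1) = 285390, giving 2n² − n − 285390 = 0.
The discriminant is 1 + 8·285390 = 2283121, and √2283121 = 1511.
So n = (1 + 1511) / 4 = 1512/4 = 378.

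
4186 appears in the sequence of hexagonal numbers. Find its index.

Set n(2n−1) = 4186, giving 2n² − n − 4186 = 0.
The discriminant is 1 + 8·4186 = 33489, and √33489 = 183.
So n = (1 + 183) / 4 = 184/4 = 46.

46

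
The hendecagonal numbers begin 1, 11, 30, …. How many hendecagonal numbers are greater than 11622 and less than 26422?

26

The n-th hendecagonal number is n(9n−7)/2.
Smallest index with value > 11622: n = 52 (giving 11986).
Largest index with value < 26422: n = 77 (giving 26411).
Indices 52 through 77: 26 terms.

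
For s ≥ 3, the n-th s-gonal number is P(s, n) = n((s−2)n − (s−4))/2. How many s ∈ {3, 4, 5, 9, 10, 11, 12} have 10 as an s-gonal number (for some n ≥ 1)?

2

s = 3: P(3, 4) = 10. ✓
s = 4: P(4, 3) = 9 and P(4, 4) = 16; 10 is not s-gonal.
s = 5: P(5, 2) = 5 and P(5, 3) = 12; 10 is not s-gonal.
s = 9: P(9, 2) = 9 and P(9, 3) = 24; 10 is not s-gonal.
s = 10: P(10, 2) = 10. ✓
s = 11: P(11, 1) = 1 and P(11, 2) = 11; 10 is not s-gonal.
s = 12: P(12, 1) = 1 and P(12, 2) = 12; 10 is not s-gonal.
Hits: s ∈ {3, 10} → 2.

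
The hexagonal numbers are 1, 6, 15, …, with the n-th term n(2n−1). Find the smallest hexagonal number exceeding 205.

231

Solve n(2n−1) > 205 for integer n.
The largest n with value ≤ 205 is 10 (since 190 ≤ 205 < 231), so the first above is n = 11, value 231.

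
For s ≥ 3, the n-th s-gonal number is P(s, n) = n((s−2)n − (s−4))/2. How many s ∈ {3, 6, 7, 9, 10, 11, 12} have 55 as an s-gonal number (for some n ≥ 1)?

2

s = 3: P(3, 10) = 55. ✓
s = 6: P(6, 5) = 45 and P(6, 6) = 66; 55 is not s-gonal.
s = 7: P(7, 5) = 55. ✓
s = 9: P(9, 4) = 46 and P(9, 5) = 75; 55 is not s-gonal.
s = 10: P(10, 4) = 52 and P(10, 5) = 85; 55 is not s-gonal.
s = 11: P(11, 3) = 30 and P(11, 4) = 58; 55 is not s-gonal.
s = 12: P(12, 3) = 33 and P(12, 4) = 64; 55 is not s-gonal.
Hits: s ∈ {3, 7} → 2.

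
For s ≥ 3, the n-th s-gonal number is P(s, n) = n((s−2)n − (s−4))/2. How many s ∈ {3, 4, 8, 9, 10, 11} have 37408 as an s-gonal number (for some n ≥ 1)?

s = 3: P(3, 273) = 37401 and P(3, 274) = 37675; 37408 is not s-gonal.
s = 4: P(4, 193) = 37249 and P(4, 194) = 37636; 37408 is not s-gonal.
s = 8: P(8, 112) = 37408. ✓
s = 9: P(9, 103) = 36874 and P(9, 104) = 37596; 37408 is not s-gonal.
s = 10: P(10, 97) = 37345 and P(10, 98) = 38122; 37408 is not s-gonal.
s = 11: P(11, 91) = 36946 and P(11, 92) = 37766; 37408 is not s-gonal.
Hits: s ∈ {8} → 1.

1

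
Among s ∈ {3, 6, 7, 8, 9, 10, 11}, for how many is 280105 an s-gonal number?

s = 3: P(3, 747) = 279378 and P(3, 748) = 280126; 280105 is not s-gonal.
s = 6: P(6, 374) = 279378 and P(6, 375) = 280875; 280105 is not s-gonal.
s = 7: P(7, 335) = 280060 and P(7, 336) = 281736; 280105 is not s-gonal.
s = 8: P(8, 305) = 278465 and P(8, 306) = 280296; 280105 is not s-gonal.
s = 9: P(9, 283) = 279604 and P(9, 284) = 281586; 280105 is not s-gonal.
s = 10: P(10, 265) = 280105. ✓
s = 11: P(11, 249) = 278133 and P(11, 250) = 280375; 280105 is not s-gonal.
Hits: s ∈ {10} → 1.

1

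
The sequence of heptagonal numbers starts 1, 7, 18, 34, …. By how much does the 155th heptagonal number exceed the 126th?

20329

155·(5·155 − 3)/2 = 59830 and 126·(5·126 − 3)/2 = 39501.
Difference: 59830 − 39501 = 20329.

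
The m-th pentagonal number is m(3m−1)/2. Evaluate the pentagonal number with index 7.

70

The 7th pentagonal number is n(3n−1)/2 with n = 7.
7·(3·7 − 1)/2 = 7·20/2 = 7·10 = 70.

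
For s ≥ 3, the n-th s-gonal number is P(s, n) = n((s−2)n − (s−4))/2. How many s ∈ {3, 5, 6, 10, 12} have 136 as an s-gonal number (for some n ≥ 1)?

s = 3: P(3, 16) = 136. ✓
s = 5: P(5, 9) = 117 and P(5, 10) = 145; 136 is not s-gonal.
s = 6: P(6, 8) = 120 and P(6, 9) = 153; 136 is not s-gonal.
s = 10: P(10, 6) = 126 and P(10, 7) = 175; 136 is not s-gonal.
s = 12: P(12, 5) = 105 and P(12, 6) = 156; 136 is not s-gonal.
Hits: s ∈ {3} → 1.

1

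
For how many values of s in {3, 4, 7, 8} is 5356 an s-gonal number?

1

s = 3: P(3, 103) = 5356. ✓
s = 4: P(4, 73) = 5329 and P(4, 74) = 5476; 5356 is not s-gonal.
s = 7: P(7, 46) = 5221 and P(7, 47) = 5452; 5356 is not s-gonal.
s = 8: P(8, 42) = 5208 and P(8, 43) = 5461; 5356 is not s-gonal.
Hits: s ∈ {3} → 1.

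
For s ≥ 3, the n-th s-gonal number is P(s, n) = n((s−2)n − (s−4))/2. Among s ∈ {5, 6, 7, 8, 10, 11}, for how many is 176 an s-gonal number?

s = 5: P(5, 11) = 176. ✓
s = 6: P(6, 9) = 153 and P(6, 10) = 190; 176 is not s-gonal.
s = 7: P(7, 8) = 148 and P(7, 9) = 189; 176 is not s-gonal.
s = 8: P(8, 8) = 176. ✓
s = 10: P(10, 7) = 175 and P(10, 8) = 232; 176 is not s-gonal.
s = 11: P(11, 6) = 141 and P(11, 7) = 196; 176 is not s-gonal.
Hits: s ∈ {5, 8} → 2.

2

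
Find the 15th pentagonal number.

The 15th pentagonal number is n(3n−1)/2 with n = 15.
15·(3·15 − 1)/2 = 15·44/2 = 15·22 = 330.

330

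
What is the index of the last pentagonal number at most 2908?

44

Solve n(3n−1)/2 ≤ 2908 for integer n.
n = 44 gives 2882 ≤ 2908, while n = 45 gives 3015 > 2908; so the answer is index 44.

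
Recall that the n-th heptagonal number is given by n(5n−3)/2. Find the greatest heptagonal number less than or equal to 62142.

Solve n(5n−3)/2 ≤ 62142 for integer n.
n = 157 gives 61387 ≤ 62142, while n = 158 gives 62173 > 62142; so the answer is 61387.

61387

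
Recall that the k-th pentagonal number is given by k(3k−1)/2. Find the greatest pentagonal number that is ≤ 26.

22

Solve n(3n−1)/2 ≤ 26 for integer n.
n = 4 gives 22 ≤ 26, while n = 5 gives 35 > 26; so the answer is 22.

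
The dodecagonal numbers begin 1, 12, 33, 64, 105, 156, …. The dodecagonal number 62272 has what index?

Set n(5n−4) = 62272, giving 5n² − 4n − 62272 = 0.
The discriminant is 16 + 20·62272 = 1245456, and √1245456 = 1116.
So n = (4 + 1116) / 10 = 1120/10 = 112.

112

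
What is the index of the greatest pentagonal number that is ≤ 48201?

Solve n(3n−1)/2 ≤ 48201 for integer n.
n = 179 gives 47972 ≤ 48201, while n = 180 gives 48510 > 48201; so the answer is index 179.

179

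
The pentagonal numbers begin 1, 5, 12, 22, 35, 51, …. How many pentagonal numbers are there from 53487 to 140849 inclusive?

118

The n-th pentagonal number is n(3n−1)/2.
Smallest index with value ≥ 53487: n = 189 (giving 53487).
Largest index with value ≤ 140849: n = 306 (giving 140301).
Indices 189 through 306: 118 terms.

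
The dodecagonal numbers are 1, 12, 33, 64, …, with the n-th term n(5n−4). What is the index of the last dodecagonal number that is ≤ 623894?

353

Solve n(5n−4) ≤ 623894 for integer n.
n = 353 gives 621633 ≤ 623894, while n = 354 gives 625164 > 623894; so the answer is index 353.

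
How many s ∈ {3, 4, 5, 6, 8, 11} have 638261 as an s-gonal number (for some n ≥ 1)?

s = 3: P(3, 1129) = 637885 and P(3, 1130) = 639015; 638261 is not s-gonal.
s = 4: P(4, 798) = 636804 and P(4, 799) = 638401; 638261 is not s-gonal.
s = 5: P(5, 652) = 637330 and P(5, 653) = 639287; 638261 is not s-gonal.
s = 6: P(6, 565) = 637885 and P(6, 566) = 640146; 638261 is not s-gonal.
s = 8: P(8, 461) = 636641 and P(8, 462) = 639408; 638261 is not s-gonal.
s = 11: P(11, 377) = 638261. ✓
Hits: s ∈ {11} → 1.

1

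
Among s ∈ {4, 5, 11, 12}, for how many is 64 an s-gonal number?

2

s = 4: P(4, 8) = 64. ✓
s = 5: P(5, 6) = 51 and P(5, 7) = 70; 64 is not s-gonal.
s = 11: P(11, 4) = 58 and P(11, 5) = 95; 64 is not s-gonal.
s = 12: P(12, 4) = 64. ✓
Hits: s ∈ {4, 12} → 2.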